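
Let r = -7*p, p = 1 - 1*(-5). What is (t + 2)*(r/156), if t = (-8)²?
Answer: -231/13 ≈ -17.769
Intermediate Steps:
p = 6 (p = 1 + 5 = 6)
t = 64
r = -42 (r = -7*6 = -42)
(t + 2)*(r/156) = (64 + 2)*(-42/156) = 66*(-42*1/156) = 66*(-7/26) = -231/13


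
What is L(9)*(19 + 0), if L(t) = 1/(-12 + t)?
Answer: -19/3 ≈ -6.3333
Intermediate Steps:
L(9)*(19 + 0) = (19 + 0)/(-12 + 9) = 19/(-3) = -1/3*19 = -19/3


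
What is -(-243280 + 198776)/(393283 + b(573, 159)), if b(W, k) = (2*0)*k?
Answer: 44504/393283 ≈ 0.11316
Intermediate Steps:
b(W, k) = 0 (b(W, k) = 0*k = 0)
-(-243280 + 198776)/(393283 + b(573, 159)) = -(-243280 + 198776)/(393283 + 0) = -(-44504)/393283 = -1*(-44504/393283) = 44504/393283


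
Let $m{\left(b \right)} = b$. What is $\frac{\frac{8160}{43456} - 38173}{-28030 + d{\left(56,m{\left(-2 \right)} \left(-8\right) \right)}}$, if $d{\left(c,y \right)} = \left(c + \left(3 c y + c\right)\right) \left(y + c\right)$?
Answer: $- \frac{51838679}{235708060} \approx -0.21993$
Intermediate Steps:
$d{\left(c,y \right)} = \left(c + y\right) \left(2 c + 3 c y\right)$ ($d{\left(c,y \right)} = \left(c + \left(3 c y + c\right)\right) \left(c + y\right) = \left(c + \left(c + 3 c y\right)\right) \left(c + y\right) = \left(2 c + 3 c y\right) \left(c + y\right) = \left(c + y\right) \left(2 c + 3 c y\right)$)
$\frac{\frac{8160}{43456} - 38173}{-28030 + d{\left(56,m{\left(-2 \right)} \left(-8\right) \right)}} = \frac{\frac{8160}{43456} - 38173}{-28030 + 56 \left(2 \cdot 56 + 2 \left(\left(-2\right) \left(-8\right)\right) + 3 \left(\left(-2\right) \left(-8\right)\right)^{2} + 3 \cdot 56 \left(\left(-2\right) \left(-8\right)\right)\right)} = \frac{8160 \cdot \frac{1}{43456} - 38173}{-28030 + 56 \left(112 + 2 \cdot 16 + 3 \cdot 16^{2} + 3 \cdot 56 \cdot 16\right)} = \frac{\frac{255}{1358} - 38173}{-28030 + 56 \left(112 + 32 + 3 \cdot 256 + 2688\right)} = - \frac{51838679}{1358 \left(-28030 + 56 \left(112 + 32 + 768 + 2688\right)\right)} = - \frac{51838679}{1358 \left(-28030 + 56 \cdot 3600\right)} = - \frac{51838679}{1358 \left(-28030 + 201600\right)} = - \frac{51838679}{1358 \cdot 173570} = \left(- \frac{51838679}{1358}\right) \frac{1}{173570} = - \frac{51838679}{235708060}$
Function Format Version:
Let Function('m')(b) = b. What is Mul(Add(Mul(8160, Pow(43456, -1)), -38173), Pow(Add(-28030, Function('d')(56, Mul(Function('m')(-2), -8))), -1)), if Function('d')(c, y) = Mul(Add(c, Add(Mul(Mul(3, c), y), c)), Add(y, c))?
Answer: Rational(-51838679, 235708060) ≈ -0.21993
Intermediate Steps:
Function('d')(c, y) = Mul(Add(c, y), Add(Mul(2, c), Mul(3, c, y))) (Function('d')(c, y) = Mul(Add(c, Add(Mul(3, c, y), c)), Add(c, y)) = Mul(Add(c, Add(c, Mul(3, c, y))), Add(c, y)) = Mul(Add(Mul(2, c), Mul(3, c, y)), Add(c, y)) = Mul(Add(c, y), Add(Mul(2, c), Mul(3, c, y))))
Mul(Add(Mul(8160, Pow(43456, -1)), -38173), Pow(Add(-28030, Function('d')(56, Mul(Function('m')(-2), -8))), -1)) = Mul(Add(Mul(8160, Pow(43456, -1)), -38173), Pow(Add(-28030, Mul(56, Add(Mul(2, 56), Mul(2, Mul(-2, -8)), Mul(3, Pow(Mul(-2, -8), 2)), Mul(3, 56, Mul(-2, -8))))), -1)) = Mul(Add(Mul(8160, Rational(1, 43456)), -38173), Pow(Add(-28030, Mul(56, Add(112, Mul(2, 16), Mul(3, Pow(16, 2)), Mul(3, 56, 16)))), -1)) = Mul(Add(Rational(255, 1358), -38173), Pow(Add(-28030, Mul(56, Add(112, 32, Mul(3, 256), 2688))), -1)) = Mul(Rational(-51838679, 1358), Pow(Add(-28030, Mul(56, Add(112, 32, 768, 2688))), -1)) = Mul(Rational(-51838679, 1358), Pow(Add(-28030, Mul(56, 3600)), -1)) = Mul(Rational(-51838679, 1358), Pow(Add(-28030, 201600), -1)) = Mul(Rational(-51838679, 1358), Pow(173570, -1)) = Mul(Rational(-51838679, 1358), Rational(1, 173570)) = Rational(-51838679, 235708060)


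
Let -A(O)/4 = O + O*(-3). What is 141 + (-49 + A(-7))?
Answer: 36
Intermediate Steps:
A(O) = 8*O (A(O) = -4*(O + O*(-3)) = -4*(O - 3*O) = -(-8)*O = 8*O)
141 + (-49 + A(-7)) = 141 + (-49 + 8*(-7)) = 141 + (-49 - 56) = 141 - 105 = 36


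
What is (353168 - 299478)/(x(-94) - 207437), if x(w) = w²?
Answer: -4130/15277 ≈ -0.27034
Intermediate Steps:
(353168 - 299478)/(x(-94) - 207437) = (353168 - 299478)/((-94)² - 207437) = 53690/(8836 - 207437) = 53690/(-198601) = 53690*(-1/198601) = -4130/15277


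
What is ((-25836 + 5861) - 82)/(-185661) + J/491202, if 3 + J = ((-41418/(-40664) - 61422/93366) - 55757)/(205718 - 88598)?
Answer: 445720302630684364379/4126155371587912965120 ≈ 0.10802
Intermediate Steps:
J = -9908162126263/2850396756480 (J = -3 + ((-41418/(-40664) - 61422/93366) - 55757)/(205718 - 88598) = -3 + ((-41418*(-1/40664) - 61422*1/93366) - 55757)/117120 = -3 + ((1593/1564 - 10237/15561) - 55757)*(1/117120) = -3 + (8778005/24337404 - 55757)*(1/117120) = -3 - 1356971856823/24337404*1/117120 = -3 - 1356971856823/2850396756480 = -9908162126263/2850396756480 ≈ -3.4761)
((-25836 + 5861) - 82)/(-185661) + J/491202 = ((-25836 + 5861) - 82)/(-185661) - 9908162126263/2850396756480/491202 = (-19975 - 82)*(-1/185661) - 9908162126263/2850396756480*1/491202 = -20057*(-1/185661) - 9908162126263/1400120587576488960 = 20057/185661 - 9908162126263/1400120587576488960 = 445720302630684364379/4126155371587912965120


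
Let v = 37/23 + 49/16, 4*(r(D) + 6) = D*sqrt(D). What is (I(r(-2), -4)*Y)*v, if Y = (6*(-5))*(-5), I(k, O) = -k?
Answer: 386775/92 + 128925*I*sqrt(2)/368 ≈ 4204.1 + 495.46*I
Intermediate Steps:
r(D) = -6 + D**(3/2)/4 (r(D) = -6 + (D*sqrt(D))/4 = -6 + D**(3/2)/4)
v = 1719/368 (v = 37*(1/23) + 49*(1/16) = 37/23 + 49/16 = 1719/368 ≈ 4.6712)
Y = 150 (Y = -30*(-5) = 150)
(I(r(-2), -4)*Y)*v = (-(-6 + (-2)**(3/2)/4)*150)*(1719/368) = (-(-6 + (-2*I*sqrt(2))/4)*150)*(1719/368) = (-(-6 - I*sqrt(2)/2)*150)*(1719/368) = ((6 + I*sqrt(2)/2)*150)*(1719/368) = (900 + 75*I*sqrt(2))*(1719/368) = 386775/92 + 128925*I*sqrt(2)/368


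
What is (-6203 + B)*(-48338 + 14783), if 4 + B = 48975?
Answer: -1435080240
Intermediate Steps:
B = 48971 (B = -4 + 48975 = 48971)
(-6203 + B)*(-48338 + 14783) = (-6203 + 48971)*(-48338 + 14783) = 42768*(-33555) = -1435080240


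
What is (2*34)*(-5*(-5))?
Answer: 1700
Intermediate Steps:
(2*34)*(-5*(-5)) = 68*25 = 1700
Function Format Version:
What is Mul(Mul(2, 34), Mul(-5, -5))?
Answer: 1700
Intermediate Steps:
Mul(Mul(2, 34), Mul(-5, -5)) = Mul(68, 25) = 1700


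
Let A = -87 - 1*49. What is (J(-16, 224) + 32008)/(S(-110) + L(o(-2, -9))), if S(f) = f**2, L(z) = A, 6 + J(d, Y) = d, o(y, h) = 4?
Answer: 5331/1994 ≈ 2.6735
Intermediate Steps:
J(d, Y) = -6 + d
A = -136 (A = -87 - 49 = -136)
L(z) = -136
(J(-16, 224) + 32008)/(S(-110) + L(o(-2, -9))) = ((-6 - 16) + 32008)/((-110)**2 - 136) = (-22 + 32008)/(12100 - 136) = 31986/11964 = 31986*(1/11964) = 5331/1994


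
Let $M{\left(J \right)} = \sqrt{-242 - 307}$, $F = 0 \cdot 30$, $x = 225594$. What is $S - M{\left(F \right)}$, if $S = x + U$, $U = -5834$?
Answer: $219760 - 3 i \sqrt{61} \approx 2.1976 \cdot 10^{5} - 23.431 i$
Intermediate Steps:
$F = 0$
$M{\left(J \right)} = 3 i \sqrt{61}$ ($M{\left(J \right)} = \sqrt{-549} = 3 i \sqrt{61}$)
$S = 219760$ ($S = 225594 - 5834 = 219760$)
$S - M{\left(F \right)} = 219760 - 3 i \sqrt{61}$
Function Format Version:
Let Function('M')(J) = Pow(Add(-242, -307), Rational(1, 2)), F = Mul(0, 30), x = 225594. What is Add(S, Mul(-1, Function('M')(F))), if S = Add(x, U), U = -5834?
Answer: Add(219760, Mul(-3, I, Pow(61, Rational(1, 2)))) ≈ Add(2.1976e+5, Mul(-23.431, I))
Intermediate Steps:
F = 0
Function('M')(J) = Mul(3, I, Pow(61, Rational(1, 2))) (Function('M')(J) = Pow(-549, Rational(1, 2)) = Mul(3, I, Pow(61, Rational(1, 2))))
S = 219760 (S = Add(225594, -5834) = 219760)
Add(S, Mul(-1, Function('M')(F))) = Add(219760, Mul(-1, Mul(3, I, Pow(61, Rational(1, 2))))) = Add(219760, Mul(-3, I, Pow(61, Rational(1, 2))))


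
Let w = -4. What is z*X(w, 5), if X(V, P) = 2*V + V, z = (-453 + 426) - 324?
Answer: 4212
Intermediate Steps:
z = -351 (z = -27 - 324 = -351)
X(V, P) = 3*V
z*X(w, 5) = -1053*(-4) = -351*(-12) = 4212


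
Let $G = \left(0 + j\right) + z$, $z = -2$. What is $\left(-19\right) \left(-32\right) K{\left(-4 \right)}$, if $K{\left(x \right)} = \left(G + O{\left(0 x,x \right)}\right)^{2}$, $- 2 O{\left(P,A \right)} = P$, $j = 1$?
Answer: $608$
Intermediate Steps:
$O{\left(P,A \right)} = - \frac{P}{2}$
$G = -1$ ($G = \left(0 + 1\right) - 2 = 1 - 2 = -1$)
$K{\left(x \right)} = 1$ ($K{\left(x \right)} = \left(-1 - \frac{0 x}{2}\right)^{2} = \left(-1 - 0\right)^{2} = \left(-1 + 0\right)^{2} = \left(-1\right)^{2} = 1$)
$\left(-19\right) \left(-32\right) K{\left(-4 \right)} = \left(-19\right) \left(-32\right) 1 = 608 \cdot 1 = 608$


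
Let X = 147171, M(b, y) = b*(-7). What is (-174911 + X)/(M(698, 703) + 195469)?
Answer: -27740/190583 ≈ -0.14555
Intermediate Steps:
M(b, y) = -7*b
(-174911 + X)/(M(698, 703) + 195469) = (-174911 + 147171)/(-7*698 + 195469) = -27740/(-4886 + 195469) = -27740/190583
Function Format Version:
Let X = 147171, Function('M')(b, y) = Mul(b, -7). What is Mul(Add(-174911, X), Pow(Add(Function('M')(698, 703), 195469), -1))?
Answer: Rational(-27740, 190583) ≈ -0.14555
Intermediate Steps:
Function('M')(b, y) = Mul(-7, b)
Mul(Add(-174911, X), Pow(Add(Function('M')(698, 703), 195469), -1)) = Mul(Add(-174911, 147171), Pow(Add(Mul(-7, 698), 195469), -1)) = Mul(-27740, Pow(Add(-4886, 195469), -1)) = Mul(-27740, Pow(190583, -1)) = Mul(-27740, Rational(1, 190583)) = Rational(-27740, 190583)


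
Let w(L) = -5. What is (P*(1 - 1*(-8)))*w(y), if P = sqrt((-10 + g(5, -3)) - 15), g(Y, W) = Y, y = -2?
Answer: -90*I*sqrt(5) ≈ -201.25*I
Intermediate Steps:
P = 2*I*sqrt(5) (P = sqrt((-10 + 5) - 15) = sqrt(-5 - 15) = sqrt(-20) = 2*I*sqrt(5) ≈ 4.4721*I)
(P*(1 - 1*(-8)))*w(y) = ((2*I*sqrt(5))*(1 - 1*(-8)))*(-5) = ((2*I*sqrt(5))*(1 + 8))*(-5) = ((2*I*sqrt(5))*9)*(-5) = (18*I*sqrt(5))*(-5) = -90*I*sqrt(5)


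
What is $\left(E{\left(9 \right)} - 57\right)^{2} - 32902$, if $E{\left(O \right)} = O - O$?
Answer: $-29653$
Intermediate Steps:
$E{\left(O \right)} = 0$
$\left(E{\left(9 \right)} - 57\right)^{2} - 32902 = \left(0 - 57\right)^{2} - 32902 = \left(-57\right)^{2} - 32902 = 3249 - 32902 = -29653$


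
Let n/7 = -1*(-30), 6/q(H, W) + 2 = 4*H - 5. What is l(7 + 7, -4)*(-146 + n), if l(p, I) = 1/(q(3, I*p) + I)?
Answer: -160/7 ≈ -22.857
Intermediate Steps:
q(H, W) = 6/(-7 + 4*H) (q(H, W) = 6/(-2 + (4*H - 5)) = 6/(-2 + (-5 + 4*H)) = 6/(-7 + 4*H))
l(p, I) = 1/(6/5 + I) (l(p, I) = 1/(6/(-7 + 4*3) + I) = 1/(6/(-7 + 12) + I) = 1/(6/5 + I))
n = 210 (n = 7*(-1*(-30)) = 7*30 = 210)
l(7 + 7, -4)*(-146 + n) = (5/(6 + 5*(-4)))*(-146 + 210) = (5/(6 - 20))*64 = (5/(-14))*64 = (5*(-1/14))*64 = -5/14*64 = -160/7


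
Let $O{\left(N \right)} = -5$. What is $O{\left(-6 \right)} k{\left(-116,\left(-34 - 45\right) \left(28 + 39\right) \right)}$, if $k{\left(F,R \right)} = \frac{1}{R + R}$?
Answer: $\frac{5}{10586} \approx 0.00047232$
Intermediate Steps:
$k{\left(F,R \right)} = \frac{1}{2 R}$
$O{\left(-6 \right)} k{\left(-116,\left(-34 - 45\right) \left(28 + 39\right) \right)} = - 5 \frac{1}{2 \left(-34 - 45\right) \left(28 + 39\right)} = - 5 \frac{1}{2 \left(\left(-79\right) 67\right)} = - 5 \frac{1}{2 \left(-5293\right)} = - 5 \cdot \frac{1}{2} \left(- \frac{1}{5293}\right) = \left(-5\right) \left(- \frac{1}{10586}\right) = \frac{5}{10586}$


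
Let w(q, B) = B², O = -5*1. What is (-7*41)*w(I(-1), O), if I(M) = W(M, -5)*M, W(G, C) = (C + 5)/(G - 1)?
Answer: -7175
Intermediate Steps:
W(G, C) = (5 + C)/(-1 + G)
I(M) = 0 (I(M) = ((5 - 5)/(-1 + M))*M = (0/(-1 + M))*M = 0*M = 0)
O = -5
(-7*41)*w(I(-1), O) = -7*41*(-5)² = -287*25 = -7175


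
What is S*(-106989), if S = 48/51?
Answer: -1711824/17 ≈ -1.0070e+5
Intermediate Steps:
S = 16/17 (S = 48*(1/51) = 16/17 ≈ 0.94118)
S*(-106989) = (16/17)*(-106989) = -1711824/17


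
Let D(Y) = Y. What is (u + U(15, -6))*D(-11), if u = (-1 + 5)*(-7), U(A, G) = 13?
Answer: 165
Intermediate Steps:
u = -28 (u = 4*(-7) = -28)
(u + U(15, -6))*D(-11) = (-28 + 13)*(-11) = -15*(-11) = 165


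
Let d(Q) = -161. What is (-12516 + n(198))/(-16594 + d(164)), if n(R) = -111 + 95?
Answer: 12532/16755 ≈ 0.74796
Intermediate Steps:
n(R) = -16
(-12516 + n(198))/(-16594 + d(164)) = (-12516 - 16)/(-16594 - 161) = -12532/(-16755) = -12532*(-1/16755) = 12532/16755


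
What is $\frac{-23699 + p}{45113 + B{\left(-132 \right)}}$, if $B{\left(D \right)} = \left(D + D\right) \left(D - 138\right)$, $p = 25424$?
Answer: $\frac{1725}{116393} \approx 0.01482$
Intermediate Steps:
$B{\left(D \right)} = 2 D \left(-138 + D\right)$
$\frac{-23699 + p}{45113 + B{\left(-132 \right)}} = \frac{-23699 + 25424}{45113 + 2 \left(-132\right) \left(-138 - 132\right)} = \frac{1725}{45113 + 2 \left(-132\right) \left(-270\right)} = \frac{1725}{45113 + 71280} = \frac{1725}{116393}$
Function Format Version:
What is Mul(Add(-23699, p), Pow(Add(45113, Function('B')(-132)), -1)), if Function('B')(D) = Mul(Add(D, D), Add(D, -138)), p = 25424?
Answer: Rational(1725, 116393) ≈ 0.014820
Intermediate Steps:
Function('B')(D) = Mul(2, D, Add(-138, D)) (Function('B')(D) = Mul(Mul(2, D), Add(-138, D)) = Mul(2, D, Add(-138, D)))
Mul(Add(-23699, p), Pow(Add(45113, Function('B')(-132)), -1)) = Mul(Add(-23699, 25424), Pow(Add(45113, Mul(2, -132, Add(-138, -132))), -1)) = Mul(1725, Pow(Add(45113, Mul(2, -132, -270)), -1)) = Mul(1725, Pow(Add(45113, 71280), -1)) = Mul(1725, Pow(116393, -1)) = Mul(1725, Rational(1, 116393)) = Rational(1725, 116393)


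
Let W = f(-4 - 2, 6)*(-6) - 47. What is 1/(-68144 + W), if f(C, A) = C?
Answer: -1/68155 ≈ -1.4672e-5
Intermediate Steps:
W = -11 (W = (-4 - 2)*(-6) - 47 = -6*(-6) - 47 = 36 - 47 = -11)
1/(-68144 + W) = 1/(-68144 - 11) = 1/(-68155) = -1/68155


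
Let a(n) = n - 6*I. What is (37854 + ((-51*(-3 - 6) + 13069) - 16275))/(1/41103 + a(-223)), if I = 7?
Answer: -1443003021/10892294 ≈ -132.48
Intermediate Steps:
a(n) = -42 + n (a(n) = n - 6*7 = n - 42 = -42 + n)
(37854 + ((-51*(-3 - 6) + 13069) - 16275))/(1/41103 + a(-223)) = (37854 + ((-51*(-3 - 6) + 13069) - 16275))/(1/41103 + (-42 - 223)) = (37854 + ((-51*(-9) + 13069) - 16275))/(1/41103 - 265) = (37854 + ((459 + 13069) - 16275))/(-10892294/41103) = (37854 + (13528 - 16275))*(-41103/10892294) = (37854 - 2747)*(-41103/10892294) = 35107*(-41103/10892294) = -1443003021/10892294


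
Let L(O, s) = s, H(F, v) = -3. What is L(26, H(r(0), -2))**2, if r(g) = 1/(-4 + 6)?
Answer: 9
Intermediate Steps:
r(g) = 1/2
L(26, H(r(0), -2))**2 = (-3)**2 = 9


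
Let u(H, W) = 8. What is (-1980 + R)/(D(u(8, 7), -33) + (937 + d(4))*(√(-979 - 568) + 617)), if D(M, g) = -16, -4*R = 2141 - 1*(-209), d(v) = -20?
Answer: -223480335/49446145048 + 362215*I*√1547/49446145048 ≈ -0.0045197 + 0.00028812*I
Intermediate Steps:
R = -1175/2 (R = -(2141 - 1*(-209))/4 = -(2141 + 209)/4 = -¼*2350 = -1175/2 ≈ -587.50)
(-1980 + R)/(D(u(8, 7), -33) + (937 + d(4))*(√(-979 - 568) + 617)) = (-1980 - 1175/2)/(-16 + (937 - 20)*(√(-979 - 568) + 617)) = -5135/(2*(-16 + 917*(√(-1547) + 617))) = -5135/(2*(-16 + 917*(I*√1547 + 617))) = -5135/(2*(-16 + 917*(617 + I*√1547))) = -5135/(2*(-16 + (565789 + 917*I*√1547))) = -5135/(2*(565773 + 917*I*√1547))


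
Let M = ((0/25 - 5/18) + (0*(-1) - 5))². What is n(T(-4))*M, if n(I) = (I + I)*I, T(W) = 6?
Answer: 18050/9 ≈ 2005.6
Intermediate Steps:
n(I) = 2*I² (n(I) = (2*I)*I = 2*I²)
M = 9025/324 (M = ((0*(1/25) - 5*1/18) + (0 - 5))² = ((0 - 5/18) - 5)² = (-5/18 - 5)² = (-95/18)² = 9025/324 ≈ 27.855)
n(T(-4))*M = (2*6²)*(9025/324) = (2*36)*(9025/324) = 72*(9025/324) = 18050/9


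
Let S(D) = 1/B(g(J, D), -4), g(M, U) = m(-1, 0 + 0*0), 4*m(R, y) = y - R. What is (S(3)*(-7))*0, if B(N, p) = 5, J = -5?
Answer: 0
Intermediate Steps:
m(R, y) = -R/4 + y/4 (m(R, y) = (y - R)/4 = -R/4 + y/4)
g(M, U) = 1/4 (g(M, U) = -1/4*(-1) + (0 + 0*0)/4 = 1/4 + (0 + 0)/4 = 1/4 + (1/4)*0 = 1/4 + 0 = 1/4)
S(D) = 1/5
(S(3)*(-7))*0 = ((1/5)*(-7))*0 = -7/5*0 = 0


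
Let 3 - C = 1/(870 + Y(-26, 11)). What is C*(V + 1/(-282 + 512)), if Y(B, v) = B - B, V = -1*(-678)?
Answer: 406850069/200100 ≈ 2033.2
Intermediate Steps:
V = 678
Y(B, v) = 0
C = 2609/870 (C = 3 - 1/(870 + 0) = 3 - 1/870 = 2609/870 ≈ 2.9989)
C*(V + 1/(-282 + 512)) = 2609*(678 + 1/(-282 + 512))/870 = 2609*(678 + 1/230)/870 = (2609/870)*(155941/230) = 406850069/200100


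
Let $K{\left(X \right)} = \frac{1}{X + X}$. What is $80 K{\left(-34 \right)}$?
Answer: $- \frac{20}{17} \approx -1.1765$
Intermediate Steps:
$K{\left(X \right)} = \frac{1}{2 X}$
$80 K{\left(-34 \right)} = 80 \frac{1}{2 \left(-34\right)} = 80 \cdot \frac{1}{2} \left(- \frac{1}{34}\right) = 80 \left(- \frac{1}{68}\right) = - \frac{20}{17}$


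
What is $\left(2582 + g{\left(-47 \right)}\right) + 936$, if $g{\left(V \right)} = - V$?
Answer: $3565$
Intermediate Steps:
$\left(2582 + g{\left(-47 \right)}\right) + 936 = \left(2582 - -47\right) + 936 = \left(2582 + 47\right) + 936 = 2629 + 936 = 3565$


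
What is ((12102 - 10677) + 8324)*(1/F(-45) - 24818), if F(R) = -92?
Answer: -22259472493/92 ≈ -2.4195e+8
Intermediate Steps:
((12102 - 10677) + 8324)*(1/F(-45) - 24818) = ((12102 - 10677) + 8324)*(1/(-92) - 24818) = (1425 + 8324)*(-1/92 - 24818) = 9749*(-2283257/92) = -22259472493/92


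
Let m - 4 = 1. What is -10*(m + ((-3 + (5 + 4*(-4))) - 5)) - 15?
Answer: 125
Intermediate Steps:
m = 5 (m = 4 + 1 = 5)
-10*(m + ((-3 + (5 + 4*(-4))) - 5)) - 15 = -10*(5 + ((-3 + (5 + 4*(-4))) - 5)) - 15 = -10*(5 + ((-3 + (5 - 16)) - 5)) - 15 = -10*(5 + ((-3 - 11) - 5)) - 15 = -10*(5 + (-14 - 5)) - 15 = -10*(5 - 19) - 15 = -(-140) - 15 = -10*(-14) - 15 = 140 - 15 = 125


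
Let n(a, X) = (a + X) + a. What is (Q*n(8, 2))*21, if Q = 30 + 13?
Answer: 16254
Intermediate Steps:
Q = 43
n(a, X) = X + 2*a (n(a, X) = (X + a) + a = X + 2*a)
(Q*n(8, 2))*21 = (43*(2 + 2*8))*21 = (43*(2 + 16))*21 = (43*18)*21 = 774*21 = 16254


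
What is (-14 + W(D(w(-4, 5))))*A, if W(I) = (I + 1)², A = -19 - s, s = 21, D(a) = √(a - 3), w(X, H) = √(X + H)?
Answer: 600 - 80*I*√2 ≈ 600.0 - 113.14*I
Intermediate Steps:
w(X, H) = √(H + X)
D(a) = √(-3 + a)
A = -40 (A = -19 - 1*21 = -19 - 21 = -40)
W(I) = (1 + I)²
(-14 + W(D(w(-4, 5))))*A = (-14 + (1 + √(-3 + √(5 - 4)))²)*(-40) = (-14 + (1 + √(-3 + √1))²)*(-40) = (-14 + (1 + √(-3 + 1))²)*(-40) = (-14 + (1 + √(-2))²)*(-40) = (-14 + (1 + I*√2)²)*(-40) = 560 - 40*(1 + I*√2)²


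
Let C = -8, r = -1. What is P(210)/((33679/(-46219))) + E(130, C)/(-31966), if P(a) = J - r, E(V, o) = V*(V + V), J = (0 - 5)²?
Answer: -19775850302/538291457 ≈ -36.738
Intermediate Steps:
J = 25 (J = (-5)² = 25)
E(V, o) = 2*V² (E(V, o) = V*(2*V) = 2*V²)
P(a) = 26 (P(a) = 25 - 1*(-1) = 25 + 1 = 26)
P(210)/((33679/(-46219))) + E(130, C)/(-31966) = 26/((33679/(-46219))) + (2*130²)/(-31966) = 26/((33679*(-1/46219))) + (2*16900)*(-1/31966) = 26/(-33679/46219) + 33800*(-1/31966) = 26*(-46219/33679) - 16900/15983 = -1201694/33679 - 16900/15983 = -19775850302/538291457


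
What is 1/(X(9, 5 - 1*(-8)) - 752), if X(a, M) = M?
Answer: -1/739 ≈ -0.0013532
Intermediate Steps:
1/(X(9, 5 - 1*(-8)) - 752) = 1/((5 - 1*(-8)) - 752) = 1/((5 + 8) - 752) = 1/(13 - 752) = 1/(-739) = -1/739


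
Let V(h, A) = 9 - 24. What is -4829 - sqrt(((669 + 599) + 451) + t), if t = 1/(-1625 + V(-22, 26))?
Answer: -4829 - sqrt(1155855190)/820 ≈ -4870.5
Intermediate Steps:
V(h, A) = -15
t = -1/1640 (t = 1/(-1625 - 15) = 1/(-1640) = -1/1640 ≈ -0.00060976)
-4829 - sqrt(((669 + 599) + 451) + t) = -4829 - sqrt(((669 + 599) + 451) - 1/1640) = -4829 - sqrt((1268 + 451) - 1/1640) = -4829 - sqrt(1719 - 1/1640) = -4829 - sqrt(2819159/1640) = -4829 - sqrt(1155855190)/820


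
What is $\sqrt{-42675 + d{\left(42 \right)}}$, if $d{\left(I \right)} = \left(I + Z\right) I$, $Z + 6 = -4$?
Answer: $i \sqrt{41331} \approx 203.3 i$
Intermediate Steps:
$Z = -10$ ($Z = -6 - 4 = -10$)
$d{\left(I \right)} = I \left(-10 + I\right)$ ($d{\left(I \right)} = \left(I - 10\right) I = \left(-10 + I\right) I = I \left(-10 + I\right)$)
$\sqrt{-42675 + d{\left(42 \right)}} = \sqrt{-42675 + 42 \left(-10 + 42\right)} = \sqrt{-42675 + 42 \cdot 32} = \sqrt{-42675 + 1344} = \sqrt{-41331} = i \sqrt{41331}$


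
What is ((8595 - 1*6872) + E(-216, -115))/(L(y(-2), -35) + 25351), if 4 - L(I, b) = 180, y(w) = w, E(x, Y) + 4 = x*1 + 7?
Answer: 302/5035 ≈ 0.059980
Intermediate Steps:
E(x, Y) = 3 + x (E(x, Y) = -4 + (x*1 + 7) = -4 + (x + 7) = -4 + (7 + x) = 3 + x)
L(I, b) = -176 (L(I, b) = 4 - 1*180 = 4 - 180 = -176)
((8595 - 1*6872) + E(-216, -115))/(L(y(-2), -35) + 25351) = ((8595 - 1*6872) + (3 - 216))/(-176 + 25351) = ((8595 - 6872) - 213)/25175 = (1723 - 213)*(1/25175) = 1510*(1/25175) = 302/5035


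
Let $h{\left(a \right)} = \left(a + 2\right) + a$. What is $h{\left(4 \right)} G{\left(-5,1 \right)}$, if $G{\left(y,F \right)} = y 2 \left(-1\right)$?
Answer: $100$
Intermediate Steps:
$h{\left(a \right)} = 2 + 2 a$ ($h{\left(a \right)} = \left(2 + a\right) + a = 2 + 2 a$)
$G{\left(y,F \right)} = - 2 y$ ($G{\left(y,F \right)} = 2 y \left(-1\right) = - 2 y$)
$h{\left(4 \right)} G{\left(-5,1 \right)} = \left(2 + 2 \cdot 4\right) \left(\left(-2\right) \left(-5\right)\right) = \left(2 + 8\right) 10 = 10 \cdot 10 = 100$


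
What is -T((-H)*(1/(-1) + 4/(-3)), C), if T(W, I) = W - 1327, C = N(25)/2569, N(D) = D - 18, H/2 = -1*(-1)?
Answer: 3967/3 ≈ 1322.3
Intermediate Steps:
H = 2 (H = 2*(-1*(-1)) = 2*1 = 2)
N(D) = -18 + D
C = 1/367 (C = (-18 + 25)/2569 = 7*(1/2569) = 1/367 ≈ 0.0027248)
T(W, I) = -1327 + W
-T((-H)*(1/(-1) + 4/(-3)), C) = -(-1327 + (-1*2)*(1/(-1) + 4/(-3))) = -(-1327 - 2*(1*(-1) + 4*(-⅓))) = -(-1327 - 2*(-1 - 4/3)) = -(-1327 - 2*(-7/3)) = -(-1327 + 14/3) = -1*(-3967/3) = 3967/3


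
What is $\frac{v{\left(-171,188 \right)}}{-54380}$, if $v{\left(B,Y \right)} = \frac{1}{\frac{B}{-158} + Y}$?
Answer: $- \frac{79}{812301250} \approx -9.7255 \cdot 10^{-8}$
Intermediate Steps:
$v{\left(B,Y \right)} = \frac{1}{Y - \frac{B}{158}}$ ($v{\left(B,Y \right)} = \frac{1}{B \left(- \frac{1}{158}\right) + Y} = \frac{1}{- \frac{B}{158} + Y} = \frac{1}{Y - \frac{B}{158}}$)
$\frac{v{\left(-171,188 \right)}}{-54380} = \frac{\left(-158\right) \frac{1}{-171 - 29704}}{-54380} = - \frac{158}{-171 - 29704} \left(- \frac{1}{54380}\right) = - \frac{158}{-29875} \left(- \frac{1}{54380}\right) = \left(-158\right) \left(- \frac{1}{29875}\right) \left(- \frac{1}{54380}\right) = \frac{158}{29875} \left(- \frac{1}{54380}\right) = - \frac{79}{812301250}$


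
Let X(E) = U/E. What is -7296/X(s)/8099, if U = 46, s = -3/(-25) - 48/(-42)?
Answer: -62016/2507575 ≈ -0.024731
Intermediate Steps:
s = 221/175 (s = -3*(-1/25) - 48*(-1/42) = 3/25 + 8/7 = 221/175 ≈ 1.2629)
X(E) = 46/E
-7296/X(s)/8099 = -7296/(46/(221/175))/8099 = -7296/(46*(175/221))*(1/8099) = -7296/8050/221*(1/8099) = -7296*221/8050*(1/8099) = -806208/4025*1/8099 = -62016/2507575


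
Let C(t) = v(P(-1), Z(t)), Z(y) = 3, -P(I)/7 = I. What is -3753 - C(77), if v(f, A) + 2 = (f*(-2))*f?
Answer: -3653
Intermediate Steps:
P(I) = -7*I
v(f, A) = -2 - 2*f² (v(f, A) = -2 + (f*(-2))*f = -2 + (-2*f)*f = -2 - 2*f²)
C(t) = -100 (C(t) = -2 - 2*(-7*(-1))² = -2 - 2*7² = -2 - 2*49 = -2 - 98 = -100)
-3753 - C(77) = -3753 - 1*(-100) = -3753 + 100 = -3653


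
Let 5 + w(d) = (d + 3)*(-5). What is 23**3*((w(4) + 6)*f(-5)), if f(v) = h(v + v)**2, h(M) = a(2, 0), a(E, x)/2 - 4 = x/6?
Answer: -26475392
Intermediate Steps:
a(E, x) = 8 + x/3 (a(E, x) = 8 + 2*(x/6) = 8 + x/3)
h(M) = 8 (h(M) = 8 + (1/3)*0 = 8 + 0 = 8)
f(v) = 64 (f(v) = 8**2 = 64)
w(d) = -20 - 5*d (w(d) = -5 + (d + 3)*(-5) = -5 + (3 + d)*(-5) = -5 + (-15 - 5*d) = -20 - 5*d)
23**3*((w(4) + 6)*f(-5)) = 23**3*(((-20 - 5*4) + 6)*64) = 12167*(((-20 - 20) + 6)*64) = 12167*((-40 + 6)*64) = 12167*(-34*64) = 12167*(-2176) = -26475392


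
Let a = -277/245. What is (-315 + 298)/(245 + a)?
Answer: -4165/59748 ≈ -0.069709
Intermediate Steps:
a = -277/245 (a = -277*1/245 = -277/245 ≈ -1.1306)
(-315 + 298)/(245 + a) = (-315 + 298)/(245 - 277/245) = -17/59748/245 = -17*245/59748 = -4165/59748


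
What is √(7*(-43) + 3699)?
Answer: √3398 ≈ 58.292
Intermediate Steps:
√(7*(-43) + 3699) = √(-301 + 3699) = √3398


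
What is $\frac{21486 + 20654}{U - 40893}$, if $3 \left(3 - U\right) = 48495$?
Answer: $- \frac{8428}{11411} \approx -0.73859$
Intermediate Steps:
$U = -16162$ ($U = 3 - 16165 = -16162$)
$\frac{21486 + 20654}{U - 40893} = \frac{21486 + 20654}{-16162 - 40893} = \frac{42140}{-57055} = 42140 \left(- \frac{1}{57055}\right) = - \frac{8428}{11411}$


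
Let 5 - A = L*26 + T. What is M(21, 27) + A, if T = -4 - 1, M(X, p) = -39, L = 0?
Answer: -29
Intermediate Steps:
T = -5
A = 10 (A = 5 - (0*26 - 5) = 5 - (0 - 5) = 5 - 1*(-5) = 5 + 5 = 10)
M(21, 27) + A = -39 + 10 = -29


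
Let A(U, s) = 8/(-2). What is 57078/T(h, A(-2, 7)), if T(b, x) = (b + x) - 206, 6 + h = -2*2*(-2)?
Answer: -28539/104 ≈ -274.41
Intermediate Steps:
A(U, s) = -4 (A(U, s) = 8*(-½) = -4)
h = 2 (h = -6 - 2*2*(-2) = -6 - 4*(-2) = -6 + 8 = 2)
T(b, x) = -206 + b + x
57078/T(h, A(-2, 7)) = 57078/(-206 + 2 - 4) = 57078/(-208) = 57078*(-1/208) = -28539/104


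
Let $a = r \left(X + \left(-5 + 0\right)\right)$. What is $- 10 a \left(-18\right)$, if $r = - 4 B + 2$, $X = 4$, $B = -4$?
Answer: $-3240$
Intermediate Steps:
$r = 18$ ($r = \left(-4\right) \left(-4\right) + 2 = 16 + 2 = 18$)
$a = -18$ ($a = 18 \left(4 + \left(-5 + 0\right)\right) = 18 \left(4 - 5\right) = 18 \left(-1\right) = -18$)
$- 10 a \left(-18\right) = \left(-10\right) \left(-18\right) \left(-18\right) = 180 \left(-18\right) = -3240$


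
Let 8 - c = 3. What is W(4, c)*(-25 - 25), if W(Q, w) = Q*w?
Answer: -1000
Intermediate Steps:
c = 5 (c = 8 - 1*3 = 8 - 3 = 5)
W(4, c)*(-25 - 25) = (4*5)*(-25 - 25) = 20*(-50) = -1000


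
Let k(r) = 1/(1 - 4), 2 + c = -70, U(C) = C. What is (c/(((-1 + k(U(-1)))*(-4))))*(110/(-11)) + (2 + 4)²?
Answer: 171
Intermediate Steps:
c = -72 (c = -2 - 70 = -72)
k(r) = -⅓ (k(r) = 1/(-3) = -⅓)
(c/(((-1 + k(U(-1)))*(-4))))*(110/(-11)) + (2 + 4)² = (-72*(-1/(4*(-1 - ⅓))))*(110/(-11)) + (2 + 4)² = (-72/((-4/3*(-4))))*(110*(-1/11)) + 6² = -72/16/3*(-10) + 36 = -72*3/16*(-10) + 36 = -27/2*(-10) + 36 = 135 + 36 = 171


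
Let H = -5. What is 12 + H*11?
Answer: -43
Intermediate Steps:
12 + H*11 = 12 - 5*11 = 12 - 55 = -43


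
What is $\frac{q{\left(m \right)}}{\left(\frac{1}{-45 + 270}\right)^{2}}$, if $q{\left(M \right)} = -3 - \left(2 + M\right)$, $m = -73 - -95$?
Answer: $-1366875$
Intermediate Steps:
$m = 22$ ($m = -73 + 95 = 22$)
$q{\left(M \right)} = -5 - M$
$\frac{q{\left(m \right)}}{\left(\frac{1}{-45 + 270}\right)^{2}} = \frac{-5 - 22}{\left(\frac{1}{-45 + 270}\right)^{2}} = \frac{-5 - 22}{\left(\frac{1}{225}\right)^{2}} = - \frac{27}{\left(\frac{1}{225}\right)^{2}} = - 27 \frac{1}{\frac{1}{50625}} = \left(-27\right) 50625 = -1366875$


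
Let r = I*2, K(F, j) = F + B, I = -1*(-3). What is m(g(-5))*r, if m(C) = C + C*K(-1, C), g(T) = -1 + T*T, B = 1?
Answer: 144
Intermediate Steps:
g(T) = -1 + T²
I = 3
K(F, j) = 1 + F (K(F, j) = F + 1 = 1 + F)
r = 6 (r = 3*2 = 6)
m(C) = C (m(C) = C + C*(1 - 1) = C + C*0 = C + 0 = C)
m(g(-5))*r = (-1 + (-5)²)*6 = (-1 + 25)*6 = 24*6 = 144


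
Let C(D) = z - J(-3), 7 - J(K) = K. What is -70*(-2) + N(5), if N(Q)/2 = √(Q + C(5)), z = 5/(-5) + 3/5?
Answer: 140 + 6*I*√15/5 ≈ 140.0 + 4.6476*I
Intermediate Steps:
J(K) = 7 - K
z = -⅖ (z = 5*(-⅕) + 3*(⅕) = -1 + ⅗ = -⅖ ≈ -0.40000)
C(D) = -52/5 (C(D) = -⅖ - (7 - 1*(-3)) = -⅖ - (7 + 3) = -⅖ - 1*10 = -⅖ - 10 = -52/5)
N(Q) = 2*√(-52/5 + Q) (N(Q) = 2*√(Q - 52/5) = 2*√(-52/5 + Q))
-70*(-2) + N(5) = -70*(-2) + 2*√(-260 + 25*5)/5 = -7*(-20) + 2*√(-260 + 125)/5 = 140 + 2*√(-135)/5 = 140 + 2*(3*I*√15)/5 = 140 + 6*I*√15/5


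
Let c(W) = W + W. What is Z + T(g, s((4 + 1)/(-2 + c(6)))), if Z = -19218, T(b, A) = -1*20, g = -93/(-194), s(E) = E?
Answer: -19238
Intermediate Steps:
c(W) = 2*W
g = 93/194 (g = -93*(-1/194) = 93/194 ≈ 0.47938)
T(b, A) = -20
Z + T(g, s((4 + 1)/(-2 + c(6)))) = -19218 - 20 = -19238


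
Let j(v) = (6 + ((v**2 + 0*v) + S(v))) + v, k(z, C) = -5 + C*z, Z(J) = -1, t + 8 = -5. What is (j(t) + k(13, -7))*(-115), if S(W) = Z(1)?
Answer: -7475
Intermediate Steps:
t = -13 (t = -8 - 5 = -13)
S(W) = -1
j(v) = 5 + v + v**2 (j(v) = (6 + ((v**2 + 0*v) - 1)) + v = (6 + ((v**2 + 0) - 1)) + v = (6 + (v**2 - 1)) + v = (6 + (-1 + v**2)) + v = (5 + v**2) + v = 5 + v + v**2)
(j(t) + k(13, -7))*(-115) = ((5 - 13 + (-13)**2) + (-5 - 7*13))*(-115) = ((5 - 13 + 169) + (-5 - 91))*(-115) = (161 - 96)*(-115) = 65*(-115) = -7475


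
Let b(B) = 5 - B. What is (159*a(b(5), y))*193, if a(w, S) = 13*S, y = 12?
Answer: 4787172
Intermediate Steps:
(159*a(b(5), y))*193 = (159*(13*12))*193 = (159*156)*193 = 24804*193 = 4787172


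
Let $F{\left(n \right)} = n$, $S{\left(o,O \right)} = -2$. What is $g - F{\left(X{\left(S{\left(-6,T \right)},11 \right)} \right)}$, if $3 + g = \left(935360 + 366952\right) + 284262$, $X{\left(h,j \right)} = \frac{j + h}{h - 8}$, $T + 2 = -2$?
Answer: $\frac{15865719}{10} \approx 1.5866 \cdot 10^{6}$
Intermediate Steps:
$T = -4$ ($T = -2 - 2 = -4$)
$X{\left(h,j \right)} = \frac{h + j}{-8 + h}$
$g = 1586571$ ($g = -3 + \left(\left(935360 + 366952\right) + 284262\right) = -3 + \left(1302312 + 284262\right) = -3 + 1586574 = 1586571$)
$g - F{\left(X{\left(S{\left(-6,T \right)},11 \right)} \right)} = 1586571 - \frac{-2 + 11}{-8 - 2} = 1586571 - \frac{1}{-10} \cdot 9 = 1586571 - \left(- \frac{1}{10}\right) 9 = 1586571 - - \frac{9}{10} = 1586571 + \frac{9}{10} = \frac{15865719}{10}$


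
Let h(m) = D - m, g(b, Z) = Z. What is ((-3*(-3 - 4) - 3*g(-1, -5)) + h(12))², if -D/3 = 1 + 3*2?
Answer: 9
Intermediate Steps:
D = -21 (D = -3*(1 + 3*2) = -3*(1 + 6) = -3*7 = -21)
h(m) = -21 - m
((-3*(-3 - 4) - 3*g(-1, -5)) + h(12))² = ((-3*(-3 - 4) - 3*(-5)) + (-21 - 1*12))² = ((-3*(-7) + 15) + (-21 - 12))² = ((21 + 15) - 33)² = (36 - 33)² = 3² = 9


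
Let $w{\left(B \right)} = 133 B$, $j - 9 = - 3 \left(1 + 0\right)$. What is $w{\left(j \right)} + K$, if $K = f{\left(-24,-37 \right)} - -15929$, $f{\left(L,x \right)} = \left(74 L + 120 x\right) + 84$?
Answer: $10595$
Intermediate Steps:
$j = 6$ ($j = 9 - 3 \left(1 + 0\right) = 9 - 3 = 6$)
$f{\left(L,x \right)} = 84 + 74 L + 120 x$
$K = 9797$ ($K = \left(84 + 74 \left(-24\right) + 120 \left(-37\right)\right) - -15929 = \left(84 - 1776 - 4440\right) + 15929 = -6132 + 15929 = 9797$)
$w{\left(j \right)} + K = 133 \cdot 6 + 9797 = 798 + 9797 = 10595$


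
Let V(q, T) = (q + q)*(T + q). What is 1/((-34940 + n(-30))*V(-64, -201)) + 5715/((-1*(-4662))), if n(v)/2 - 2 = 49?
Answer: 375191324541/306061584640 ≈ 1.2259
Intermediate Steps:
n(v) = 102 (n(v) = 4 + 2*49 = 4 + 98 = 102)
V(q, T) = 2*q*(T + q) (V(q, T) = (2*q)*(T + q) = 2*q*(T + q))
1/((-34940 + n(-30))*V(-64, -201)) + 5715/((-1*(-4662))) = 1/((-34940 + 102)*((2*(-64)*(-201 - 64)))) + 5715/((-1*(-4662))) = 1/((-34838)*((2*(-64)*(-265)))) + 5715/4662 = -1/34838/33920 + 5715*(1/4662) = -1/34838*1/33920 + 635/518 = -1/1181704960 + 635/518 = 375191324541/306061584640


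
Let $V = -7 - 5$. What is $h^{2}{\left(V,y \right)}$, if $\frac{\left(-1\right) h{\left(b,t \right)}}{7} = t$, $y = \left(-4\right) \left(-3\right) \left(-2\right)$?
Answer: $28224$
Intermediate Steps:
$V = -12$ ($V = -7 - 5 = -12$)
$y = -24$ ($y = 12 \left(-2\right) = -24$)
$h{\left(b,t \right)} = - 7 t$
$h^{2}{\left(V,y \right)} = \left(\left(-7\right) \left(-24\right)\right)^{2} = 168^{2} = 28224$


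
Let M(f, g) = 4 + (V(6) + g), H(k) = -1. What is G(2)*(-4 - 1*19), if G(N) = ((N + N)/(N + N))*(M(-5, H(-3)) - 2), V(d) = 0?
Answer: -23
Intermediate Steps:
M(f, g) = 4 + g (M(f, g) = 4 + (0 + g) = 4 + g)
G(N) = 1 (G(N) = ((N + N)/(N + N))*((4 - 1) - 2) = ((2*N)/((2*N)))*(3 - 2) = ((2*N)*(1/(2*N)))*1 = 1*1 = 1)
G(2)*(-4 - 1*19) = 1*(-4 - 1*19) = 1*(-4 - 19) = 1*(-23) = -23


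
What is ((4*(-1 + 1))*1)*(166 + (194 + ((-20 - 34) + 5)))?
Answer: 0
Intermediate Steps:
((4*(-1 + 1))*1)*(166 + (194 + ((-20 - 34) + 5))) = ((4*0)*1)*(166 + (194 + (-54 + 5))) = (0*1)*(166 + (194 - 49)) = 0*(166 + 145) = 0*311 = 0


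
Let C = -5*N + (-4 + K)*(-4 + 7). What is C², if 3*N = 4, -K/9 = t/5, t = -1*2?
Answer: 13924/225 ≈ 61.884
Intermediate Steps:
t = -2
K = 18/5 (K = -(-18)/5 = -9*(-⅖) = 18/5 ≈ 3.6000)
N = 4/3 (N = (⅓)*4 = 4/3 ≈ 1.3333)
C = -118/15 (C = -5*4/3 + (-4 + 18/5)*(-4 + 7) = -20/3 - ⅖*3 = -20/3 - 6/5 = -118/15 ≈ -7.8667)
C² = (-118/15)² = 13924/225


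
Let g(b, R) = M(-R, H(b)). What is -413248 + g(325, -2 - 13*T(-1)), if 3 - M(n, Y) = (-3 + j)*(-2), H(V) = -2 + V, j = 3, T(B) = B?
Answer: -413245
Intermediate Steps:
M(n, Y) = 3 (M(n, Y) = 3 - (-3 + 3)*(-2) = 3 - 0*(-2) = 3 - 1*0 = 3 + 0 = 3)
g(b, R) = 3
-413248 + g(325, -2 - 13*T(-1)) = -413248 + 3 = -413245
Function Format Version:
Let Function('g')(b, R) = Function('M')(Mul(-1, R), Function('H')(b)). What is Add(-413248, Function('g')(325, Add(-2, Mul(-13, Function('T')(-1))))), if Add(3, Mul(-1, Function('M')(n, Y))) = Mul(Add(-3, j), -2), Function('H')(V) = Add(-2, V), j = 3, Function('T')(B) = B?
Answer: -413245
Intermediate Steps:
Function('M')(n, Y) = 3 (Function('M')(n, Y) = Add(3, Mul(-1, Mul(Add(-3, 3), -2))) = Add(3, Mul(-1, Mul(0, -2))) = Add(3, Mul(-1, 0)) = Add(3, 0) = 3)
Function('g')(b, R) = 3
Add(-413248, Function('g')(325, Add(-2, Mul(-13, Function('T')(-1))))) = Add(-413248, 3) = -413245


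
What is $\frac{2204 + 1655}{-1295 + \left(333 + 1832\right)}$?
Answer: $\frac{3859}{870} \approx 4.4356$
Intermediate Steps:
$\frac{2204 + 1655}{-1295 + \left(333 + 1832\right)} = \frac{3859}{-1295 + 2165} = \frac{3859}{870}$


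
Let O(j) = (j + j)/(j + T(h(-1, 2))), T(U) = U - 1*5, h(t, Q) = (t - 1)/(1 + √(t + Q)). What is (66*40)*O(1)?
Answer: -1056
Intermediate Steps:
h(t, Q) = (-1 + t)/(1 + √(Q + t))
T(U) = -5 + U (T(U) = U - 5 = -5 + U)
O(j) = 2*j/(-6 + j) (O(j) = (j + j)/(j + (-5 + (-1 - 1)/(1 + √(2 - 1)))) = (2*j)/(j + (-5 - 2/(1 + √1))) = (2*j)/(j + (-5 - 2/(1 + 1))) = (2*j)/(j + (-5 - 2/2)) = (2*j)/(j + (-5 + (½)*(-2))) = (2*j)/(j + (-5 - 1)) = (2*j)/(j - 6) = (2*j)/(-6 + j) = 2*j/(-6 + j))
(66*40)*O(1) = (66*40)*(2*1/(-6 + 1)) = 2640*(2*1/(-5)) = 2640*(2*1*(-⅕)) = 2640*(-⅖) = -1056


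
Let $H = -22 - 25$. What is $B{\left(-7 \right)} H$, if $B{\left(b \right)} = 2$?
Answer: $-94$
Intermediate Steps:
$H = -47$ ($H = -22 - 25 = -47$)
$B{\left(-7 \right)} H = 2 \left(-47\right) = -94$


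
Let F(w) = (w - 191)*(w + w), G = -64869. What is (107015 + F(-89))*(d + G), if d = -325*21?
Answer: -11245562370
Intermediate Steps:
d = -6825
F(w) = 2*w*(-191 + w) (F(w) = (-191 + w)*(2*w) = 2*w*(-191 + w))
(107015 + F(-89))*(d + G) = (107015 + 2*(-89)*(-191 - 89))*(-6825 - 64869) = (107015 + 2*(-89)*(-280))*(-71694) = (107015 + 49840)*(-71694) = 156855*(-71694) = -11245562370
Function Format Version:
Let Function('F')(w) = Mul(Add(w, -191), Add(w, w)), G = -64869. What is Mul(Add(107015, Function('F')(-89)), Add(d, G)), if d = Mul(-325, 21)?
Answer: -11245562370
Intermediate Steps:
d = -6825
Function('F')(w) = Mul(2, w, Add(-191, w)) (Function('F')(w) = Mul(Add(-191, w), Mul(2, w)) = Mul(2, w, Add(-191, w)))
Mul(Add(107015, Function('F')(-89)), Add(d, G)) = Mul(Add(107015, Mul(2, -89, Add(-191, -89))), Add(-6825, -64869)) = Mul(Add(107015, Mul(2, -89, -280)), -71694) = Mul(Add(107015, 49840), -71694) = Mul(156855, -71694) = -11245562370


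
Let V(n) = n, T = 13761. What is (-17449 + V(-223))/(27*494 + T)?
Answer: -17672/27099 ≈ -0.65213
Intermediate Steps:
(-17449 + V(-223))/(27*494 + T) = (-17449 - 223)/(27*494 + 13761) = -17672/(13338 + 13761) = -17672/27099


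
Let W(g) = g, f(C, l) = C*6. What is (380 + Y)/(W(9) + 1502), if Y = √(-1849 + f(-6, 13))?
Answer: 380/1511 + I*√1885/1511 ≈ 0.25149 + 0.028734*I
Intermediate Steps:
f(C, l) = 6*C
Y = I*√1885 (Y = √(-1849 + 6*(-6)) = √(-1849 - 36) = √(-1885) = I*√1885 ≈ 43.417*I)
(380 + Y)/(W(9) + 1502) = (380 + I*√1885)/(9 + 1502) = (380 + I*√1885)/1511 = (380 + I*√1885)*(1/1511) = 380/1511 + I*√1885/1511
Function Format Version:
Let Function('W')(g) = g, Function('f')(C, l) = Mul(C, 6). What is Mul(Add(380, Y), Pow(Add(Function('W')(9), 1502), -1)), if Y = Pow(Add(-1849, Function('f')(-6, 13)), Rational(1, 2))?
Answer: Add(Rational(380, 1511), Mul(Rational(1, 1511), I, Pow(1885, Rational(1, 2)))) ≈ Add(0.25149, Mul(0.028734, I))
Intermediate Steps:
Function('f')(C, l) = Mul(6, C)
Y = Mul(I, Pow(1885, Rational(1, 2))) (Y = Pow(Add(-1849, Mul(6, -6)), Rational(1, 2)) = Pow(Add(-1849, -36), Rational(1, 2)) = Pow(-1885, Rational(1, 2)) = Mul(I, Pow(1885, Rational(1, 2))) ≈ Mul(43.417, I))
Mul(Add(380, Y), Pow(Add(Function('W')(9), 1502), -1)) = Mul(Add(380, Mul(I, Pow(1885, Rational(1, 2)))), Pow(Add(9, 1502), -1)) = Mul(Add(380, Mul(I, Pow(1885, Rational(1, 2)))), Pow(1511, -1)) = Mul(Add(380, Mul(I, Pow(1885, Rational(1, 2)))), Rational(1, 1511)) = Add(Rational(380, 1511), Mul(Rational(1, 1511), I, Pow(1885, Rational(1, 2))))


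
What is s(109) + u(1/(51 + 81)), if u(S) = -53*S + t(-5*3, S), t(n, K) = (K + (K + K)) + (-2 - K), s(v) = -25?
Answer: -1205/44 ≈ -27.386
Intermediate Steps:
t(n, K) = -2 + 2*K (t(n, K) = (K + 2*K) + (-2 - K) = 3*K + (-2 - K) = -2 + 2*K)
u(S) = -2 - 51*S (u(S) = -53*S + (-2 + 2*S) = -2 - 51*S)
s(109) + u(1/(51 + 81)) = -25 + (-2 - 51/(51 + 81)) = -25 + (-2 - 51/132) = -25 + (-2 - 51*1/132) = -25 + (-2 - 17/44) = -25 - 105/44 = -1205/44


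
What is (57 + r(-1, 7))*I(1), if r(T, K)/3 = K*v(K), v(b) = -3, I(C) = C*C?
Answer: -6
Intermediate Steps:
I(C) = C²
r(T, K) = -9*K (r(T, K) = 3*(K*(-3)) = 3*(-3*K) = -9*K)
(57 + r(-1, 7))*I(1) = (57 - 9*7)*1² = (57 - 63)*1 = -6*1 = -6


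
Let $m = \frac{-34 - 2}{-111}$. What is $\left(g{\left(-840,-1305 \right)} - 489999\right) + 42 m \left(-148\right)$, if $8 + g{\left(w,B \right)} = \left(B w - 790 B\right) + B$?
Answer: $1633822$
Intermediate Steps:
$m = \frac{12}{37}$ ($m = \left(-34 - 2\right) \left(- \frac{1}{111}\right) = \left(-36\right) \left(- \frac{1}{111}\right) = \frac{12}{37} \approx 0.32432$)
$g{\left(w,B \right)} = -8 - 789 B + B w$ ($g{\left(w,B \right)} = -8 + \left(\left(B w - 790 B\right) + B\right) = -8 + \left(\left(- 790 B + B w\right) + B\right) = -8 + \left(- 789 B + B w\right) = -8 - 789 B + B w$)
$\left(g{\left(-840,-1305 \right)} - 489999\right) + 42 m \left(-148\right) = \left(\left(-8 - -1029645 - -1096200\right) - 489999\right) + 42 \cdot \frac{12}{37} \left(-148\right) = \left(\left(-8 + 1029645 + 1096200\right) - 489999\right) + \frac{504}{37} \left(-148\right) = \left(2125837 - 489999\right) - 2016 = 1635838 - 2016 = 1633822$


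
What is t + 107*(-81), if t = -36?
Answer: -8703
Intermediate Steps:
t + 107*(-81) = -36 + 107*(-81) = -36 - 8667 = -8703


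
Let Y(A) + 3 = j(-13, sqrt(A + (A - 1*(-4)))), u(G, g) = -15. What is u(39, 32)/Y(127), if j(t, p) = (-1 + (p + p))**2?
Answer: -7725/528386 - 15*sqrt(258)/264193 ≈ -0.015532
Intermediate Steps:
j(t, p) = (-1 + 2*p)**2
Y(A) = -3 + (-1 + 2*sqrt(4 + 2*A))**2 (Y(A) = -3 + (-1 + 2*sqrt(A + (A - 1*(-4))))**2 = -3 + (-1 + 2*sqrt(A + (A + 4)))**2 = -3 + (-1 + 2*sqrt(A + (4 + A)))**2 = -3 + (-1 + 2*sqrt(4 + 2*A))**2)
u(39, 32)/Y(127) = -15/(-3 + (-1 + 2*sqrt(2)*sqrt(2 + 127))**2) = -15/(-3 + (-1 + 2*sqrt(2)*sqrt(129))**2) = -15/(-3 + (-1 + 2*sqrt(258))**2)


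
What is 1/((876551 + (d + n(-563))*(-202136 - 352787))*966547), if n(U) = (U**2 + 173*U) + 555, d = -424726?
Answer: 1/109740467903152878 ≈ 9.1124e-18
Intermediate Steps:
n(U) = 555 + U**2 + 173*U
1/((876551 + (d + n(-563))*(-202136 - 352787))*966547) = 1/((876551 + (-424726 + (555 + (-563)**2 + 173*(-563)))*(-202136 - 352787))*966547) = (1/966547)/(876551 + (-424726 + (555 + 316969 - 97399))*(-554923)) = (1/966547)/(876551 + (-424726 + 220125)*(-554923)) = (1/966547)/(876551 - 204601*(-554923)) = (1/966547)/(876551 + 113537800723) = (1/966547)/113538677274 = (1/113538677274)*(1/966547) = 1/109740467903152878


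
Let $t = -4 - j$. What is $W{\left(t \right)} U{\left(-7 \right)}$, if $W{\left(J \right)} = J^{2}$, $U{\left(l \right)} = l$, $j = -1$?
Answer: $-63$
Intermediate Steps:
$t = -3$ ($t = -4 - -1 = -4 + 1 = -3$)
$W{\left(t \right)} U{\left(-7 \right)} = \left(-3\right)^{2} \left(-7\right) = 9 \left(-7\right) = -63$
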